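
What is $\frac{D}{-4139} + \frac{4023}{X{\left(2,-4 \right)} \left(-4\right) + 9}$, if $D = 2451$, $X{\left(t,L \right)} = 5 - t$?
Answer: $- \frac{5552850}{4139} \approx -1341.6$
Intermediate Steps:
$\frac{D}{-4139} + \frac{4023}{X{\left(2,-4 \right)} \left(-4\right) + 9} = \frac{2451}{-4139} + \frac{4023}{\left(5 - 2\right) \left(-4\right) + 9} = 2451 \left(- \frac{1}{4139}\right) + \frac{4023}{\left(5 - 2\right) \left(-4\right) + 9} = - \frac{2451}{4139} + \frac{4023}{3 \left(-4\right) + 9} = - \frac{2451}{4139} + \frac{4023}{-12 + 9} = - \frac{2451}{4139} + \frac{4023}{-3} = - \frac{2451}{4139} + 4023 \left(- \frac{1}{3}\right) = - \frac{2451}{4139} - 1341 = - \frac{5552850}{4139}$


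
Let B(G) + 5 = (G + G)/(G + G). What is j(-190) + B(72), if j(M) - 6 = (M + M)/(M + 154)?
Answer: 113/9 ≈ 12.556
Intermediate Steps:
B(G) = -4 (B(G) = -5 + (G + G)/(G + G) = -5 + (2*G)/((2*G)) = -5 + (2*G)*(1/(2*G)) = -5 + 1 = -4)
j(M) = 6 + 2*M/(154 + M) (j(M) = 6 + (M + M)/(M + 154) = 6 + (2*M)/(154 + M) = 6 + 2*M/(154 + M))
j(-190) + B(72) = 4*(231 + 2*(-190))/(154 - 190) - 4 = 4*(231 - 380)/(-36) - 4 = 4*(-1/36)*(-149) - 4 = 149/9 - 4 = 113/9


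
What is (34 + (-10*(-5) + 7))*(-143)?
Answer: -13013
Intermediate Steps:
(34 + (-10*(-5) + 7))*(-143) = (34 + (50 + 7))*(-143) = (34 + 57)*(-143) = 91*(-143) = -13013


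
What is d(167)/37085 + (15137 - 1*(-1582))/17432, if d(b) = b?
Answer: 622935259/646465720 ≈ 0.96360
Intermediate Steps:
d(167)/37085 + (15137 - 1*(-1582))/17432 = 167/37085 + (15137 - 1*(-1582))/17432 = 167*(1/37085) + (15137 + 1582)*(1/17432) = 167/37085 + 16719*(1/17432) = 167/37085 + 16719/17432 = 622935259/646465720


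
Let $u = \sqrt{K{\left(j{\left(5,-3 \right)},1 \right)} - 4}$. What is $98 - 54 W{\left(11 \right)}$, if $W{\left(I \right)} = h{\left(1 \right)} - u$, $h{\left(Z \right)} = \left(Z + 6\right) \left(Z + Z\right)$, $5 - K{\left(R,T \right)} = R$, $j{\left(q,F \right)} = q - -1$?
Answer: $-658 + 54 i \sqrt{5} \approx -658.0 + 120.75 i$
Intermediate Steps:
$j{\left(q,F \right)} = 1 + q$ ($j{\left(q,F \right)} = q + 1 = 1 + q$)
$K{\left(R,T \right)} = 5 - R$
$u = i \sqrt{5}$ ($u = \sqrt{\left(5 - \left(1 + 5\right)\right) - 4} = \sqrt{\left(5 - 6\right) - 4} = \sqrt{-1 - 4} = \sqrt{-5} = i \sqrt{5} \approx 2.2361 i$)
$h{\left(Z \right)} = 2 Z \left(6 + Z\right)$ ($h{\left(Z \right)} = \left(6 + Z\right) 2 Z = 2 Z \left(6 + Z\right)$)
$W{\left(I \right)} = 14 - i \sqrt{5}$ ($W{\left(I \right)} = 2 \cdot 1 \left(6 + 1\right) - i \sqrt{5} = 2 \cdot 1 \cdot 7 - i \sqrt{5} = 14 - i \sqrt{5}$)
$98 - 54 W{\left(11 \right)} = 98 - 54 \left(14 - i \sqrt{5}\right) = 98 - \left(756 - 54 i \sqrt{5}\right) = -658 + 54 i \sqrt{5}$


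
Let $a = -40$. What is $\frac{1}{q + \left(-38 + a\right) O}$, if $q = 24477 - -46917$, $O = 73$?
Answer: $\frac{1}{65700} \approx 1.5221 \cdot 10^{-5}$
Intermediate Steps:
$q = 71394$ ($q = 24477 + 46917 = 71394$)
$\frac{1}{q + \left(-38 + a\right) O} = \frac{1}{71394 + \left(-38 - 40\right) 73} = \frac{1}{71394 - 5694} = \frac{1}{65700}$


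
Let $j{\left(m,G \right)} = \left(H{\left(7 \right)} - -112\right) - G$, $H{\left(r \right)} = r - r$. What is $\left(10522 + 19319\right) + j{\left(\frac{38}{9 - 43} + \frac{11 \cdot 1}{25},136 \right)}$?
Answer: $29817$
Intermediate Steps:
$H{\left(r \right)} = 0$
$j{\left(m,G \right)} = 112 - G$ ($j{\left(m,G \right)} = \left(0 - -112\right) - G = \left(0 + 112\right) - G = 112 - G$)
$\left(10522 + 19319\right) + j{\left(\frac{38}{9 - 43} + \frac{11 \cdot 1}{25},136 \right)} = \left(10522 + 19319\right) + \left(112 - 136\right) = 29841 + \left(112 - 136\right) = 29841 - 24 = 29817$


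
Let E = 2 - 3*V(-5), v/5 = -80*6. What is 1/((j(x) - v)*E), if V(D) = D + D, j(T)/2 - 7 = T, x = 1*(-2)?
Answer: 1/77120 ≈ 1.2967e-5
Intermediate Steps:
x = -2
j(T) = 14 + 2*T
V(D) = 2*D
v = -2400 (v = 5*(-80*6) = 5*(-480) = -2400)
E = 32 (E = 2 - 6*(-5) = 2 - 3*(-10) = 2 + 30 = 32)
1/((j(x) - v)*E) = 1/(((14 + 2*(-2)) - 1*(-2400))*32) = 1/(((14 - 4) + 2400)*32) = 1/((10 + 2400)*32) = 1/(2410*32) = 1/77120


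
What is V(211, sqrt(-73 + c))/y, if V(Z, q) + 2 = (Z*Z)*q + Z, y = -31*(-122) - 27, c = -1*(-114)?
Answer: 209/3755 + 44521*sqrt(41)/3755 ≈ 75.974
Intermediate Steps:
c = 114
y = 3755 (y = 3782 - 27 = 3755)
V(Z, q) = -2 + Z + q*Z**2 (V(Z, q) = -2 + ((Z*Z)*q + Z) = -2 + (Z**2*q + Z) = -2 + (q*Z**2 + Z) = -2 + (Z + q*Z**2) = -2 + Z + q*Z**2)
V(211, sqrt(-73 + c))/y = (-2 + 211 + sqrt(-73 + 114)*211**2)/3755 = (-2 + 211 + sqrt(41)*44521)*(1/3755) = (-2 + 211 + 44521*sqrt(41))*(1/3755) = (209 + 44521*sqrt(41))*(1/3755) = 209/3755 + 44521*sqrt(41)/3755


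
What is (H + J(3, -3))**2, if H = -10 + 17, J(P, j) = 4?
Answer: 121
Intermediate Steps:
H = 7
(H + J(3, -3))**2 = (7 + 4)**2 = 11**2 = 121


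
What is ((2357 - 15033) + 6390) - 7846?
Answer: -14132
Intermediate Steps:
((2357 - 15033) + 6390) - 7846 = (-12676 + 6390) - 7846 = -6286 - 7846 = -14132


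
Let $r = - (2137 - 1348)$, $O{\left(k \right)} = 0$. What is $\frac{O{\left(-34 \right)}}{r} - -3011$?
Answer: $3011$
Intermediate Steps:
$r = -789$ ($r = \left(-1\right) 789 = -789$)
$\frac{O{\left(-34 \right)}}{r} - -3011 = \frac{0}{-789} - -3011 = 0 \left(- \frac{1}{789}\right) + 3011 = 0 + 3011 = 3011$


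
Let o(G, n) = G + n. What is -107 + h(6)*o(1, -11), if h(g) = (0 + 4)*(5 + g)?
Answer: -547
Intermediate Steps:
h(g) = 20 + 4*g (h(g) = 4*(5 + g) = 20 + 4*g)
-107 + h(6)*o(1, -11) = -107 + (20 + 4*6)*(1 - 11) = -107 + (20 + 24)*(-10) = -107 + 44*(-10) = -107 - 440 = -547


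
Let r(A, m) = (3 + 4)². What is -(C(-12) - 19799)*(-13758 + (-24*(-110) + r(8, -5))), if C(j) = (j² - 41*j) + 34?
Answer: -211738901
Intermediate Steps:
r(A, m) = 49 (r(A, m) = 7² = 49)
C(j) = 34 + j² - 41*j
-(C(-12) - 19799)*(-13758 + (-24*(-110) + r(8, -5))) = -((34 + (-12)² - 41*(-12)) - 19799)*(-13758 + (-24*(-110) + 49)) = -((34 + 144 + 492) - 19799)*(-13758 + (2640 + 49)) = -(670 - 19799)*(-13758 + 2689) = -(-19129)*(-11069) = -1*211738901 = -211738901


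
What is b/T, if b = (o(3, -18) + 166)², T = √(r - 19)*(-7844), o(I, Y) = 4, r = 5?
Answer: 7225*I*√14/27454 ≈ 0.98468*I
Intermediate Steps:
T = -7844*I*√14 (T = √(5 - 19)*(-7844) = √(-14)*(-7844) = (I*√14)*(-7844) = -7844*I*√14 ≈ -29350.0*I)
b = 28900 (b = (4 + 166)² = 170² = 28900)
b/T = 28900/((-7844*I*√14)) = 28900*(I*√14/109816) = 7225*I*√14/27454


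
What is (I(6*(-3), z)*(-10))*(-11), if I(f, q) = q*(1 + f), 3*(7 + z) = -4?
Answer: 46750/3 ≈ 15583.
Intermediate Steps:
z = -25/3 (z = -7 + (⅓)*(-4) = -7 - 4/3 = -25/3 ≈ -8.3333)
(I(6*(-3), z)*(-10))*(-11) = (-25*(1 + 6*(-3))/3*(-10))*(-11) = (-25*(1 - 18)/3*(-10))*(-11) = (-25/3*(-17)*(-10))*(-11) = ((425/3)*(-10))*(-11) = -4250/3*(-11) = 46750/3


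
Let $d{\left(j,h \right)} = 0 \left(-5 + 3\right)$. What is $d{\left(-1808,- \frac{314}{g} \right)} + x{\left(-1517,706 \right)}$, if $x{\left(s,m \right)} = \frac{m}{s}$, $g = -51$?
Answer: $- \frac{706}{1517} \approx -0.46539$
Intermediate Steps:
$d{\left(j,h \right)} = 0$ ($d{\left(j,h \right)} = 0 \left(-2\right) = 0$)
$d{\left(-1808,- \frac{314}{g} \right)} + x{\left(-1517,706 \right)} = 0 + \frac{706}{-1517} = 0 + 706 \left(- \frac{1}{1517}\right) = 0 - \frac{706}{1517} = - \frac{706}{1517}$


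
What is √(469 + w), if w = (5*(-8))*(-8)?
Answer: √789 ≈ 28.089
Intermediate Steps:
w = 320 (w = -40*(-8) = 320)
√(469 + w) = √(469 + 320) = √789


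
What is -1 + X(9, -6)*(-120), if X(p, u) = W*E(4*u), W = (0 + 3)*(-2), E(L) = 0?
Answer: -1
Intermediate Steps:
W = -6 (W = 3*(-2) = -6)
X(p, u) = 0 (X(p, u) = -6*0 = 0)
-1 + X(9, -6)*(-120) = -1 + 0*(-120) = -1 + 0 = -1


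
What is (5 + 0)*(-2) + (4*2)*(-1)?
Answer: -18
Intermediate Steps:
(5 + 0)*(-2) + (4*2)*(-1) = 5*(-2) + 8*(-1) = -10 - 8 = -18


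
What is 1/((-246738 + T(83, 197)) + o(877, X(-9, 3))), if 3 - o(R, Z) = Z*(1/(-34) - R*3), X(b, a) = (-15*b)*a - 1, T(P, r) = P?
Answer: 17/13876826 ≈ 1.2251e-6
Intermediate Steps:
X(b, a) = -1 - 15*a*b (X(b, a) = -15*a*b - 1 = -1 - 15*a*b)
o(R, Z) = 3 - Z*(-1/34 - 3*R) (o(R, Z) = 3 - Z*(1/(-34) - R*3) = 3 - Z*(-1/34 - 3*R))
1/((-246738 + T(83, 197)) + o(877, X(-9, 3))) = 1/((-246738 + 83) + (3 + (-1 - 15*3*(-9))/34 + 3*877*(-1 - 15*3*(-9)))) = 1/(-246655 + (3 + (-1 + 405)/34 + 3*877*(-1 + 405))) = 1/(-246655 + (3 + (1/34)*404 + 3*877*404)) = 1/(-246655 + (3 + 202/17 + 1062924)) = 1/(-246655 + 18069961/17) = 1/(13876826/17) = 17/13876826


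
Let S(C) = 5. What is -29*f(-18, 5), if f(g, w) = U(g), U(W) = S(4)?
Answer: -145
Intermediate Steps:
U(W) = 5
f(g, w) = 5
-29*f(-18, 5) = -29*5 = -145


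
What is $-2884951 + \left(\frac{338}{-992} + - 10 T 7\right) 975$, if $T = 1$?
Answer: $- \frac{1464952471}{496} \approx -2.9535 \cdot 10^{6}$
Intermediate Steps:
$-2884951 + \left(\frac{338}{-992} + - 10 T 7\right) 975 = -2884951 + \left(\frac{338}{-992} + \left(-10\right) 1 \cdot 7\right) 975 = -2884951 + \left(338 \left(- \frac{1}{992}\right) - 70\right) 975 = -2884951 + \left(- \frac{169}{496} - 70\right) 975 = -2884951 - \frac{34016775}{496} = - \frac{1464952471}{496}$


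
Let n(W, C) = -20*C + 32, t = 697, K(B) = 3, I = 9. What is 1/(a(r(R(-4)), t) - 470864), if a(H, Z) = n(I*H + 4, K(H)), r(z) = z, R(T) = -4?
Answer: -1/470892 ≈ -2.1236e-6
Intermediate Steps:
n(W, C) = 32 - 20*C
a(H, Z) = -28 (a(H, Z) = 32 - 20*3 = 32 - 60 = -28)
1/(a(r(R(-4)), t) - 470864) = 1/(-28 - 470864) = 1/(-470892) = -1/470892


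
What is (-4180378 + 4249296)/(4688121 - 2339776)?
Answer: 68918/2348345 ≈ 0.029347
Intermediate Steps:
(-4180378 + 4249296)/(4688121 - 2339776) = 68918/2348345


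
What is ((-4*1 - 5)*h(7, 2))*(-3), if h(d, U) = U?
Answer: 54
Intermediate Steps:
((-4*1 - 5)*h(7, 2))*(-3) = ((-4*1 - 5)*2)*(-3) = ((-4 - 5)*2)*(-3) = -9*2*(-3) = -18*(-3) = 54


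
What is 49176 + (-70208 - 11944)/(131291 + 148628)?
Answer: 13765214592/279919 ≈ 49176.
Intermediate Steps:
49176 + (-70208 - 11944)/(131291 + 148628) = 49176 - 82152/279919 = 13765214592/279919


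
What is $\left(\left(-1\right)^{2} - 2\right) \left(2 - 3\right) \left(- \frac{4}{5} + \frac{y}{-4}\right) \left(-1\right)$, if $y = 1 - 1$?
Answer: $\frac{4}{5} \approx 0.8$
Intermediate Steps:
$y = 0$ ($y = 1 - 1 = 0$)
$\left(\left(-1\right)^{2} - 2\right) \left(2 - 3\right) \left(- \frac{4}{5} + \frac{y}{-4}\right) \left(-1\right) = \left(\left(-1\right)^{2} - 2\right) \left(2 - 3\right) \left(- \frac{4}{5} + \frac{0}{-4}\right) \left(-1\right) = \left(1 - 2\right) \left(-1\right) \left(\left(-4\right) \frac{1}{5} + 0 \left(- \frac{1}{4}\right)\right) \left(-1\right) = \left(-1\right) \left(-1\right) \left(- \frac{4}{5} + 0\right) \left(-1\right) = 1 \left(- \frac{4}{5}\right) \left(-1\right) = \left(- \frac{4}{5}\right) \left(-1\right) = \frac{4}{5}$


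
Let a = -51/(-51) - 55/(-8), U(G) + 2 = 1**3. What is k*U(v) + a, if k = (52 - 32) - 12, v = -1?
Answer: -1/8 ≈ -0.12500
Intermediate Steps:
U(G) = -1 (U(G) = -2 + 1**3 = -2 + 1 = -1)
a = 63/8 (a = -51*(-1/51) - 55*(-1/8) = 1 + 55/8 = 63/8 ≈ 7.8750)
k = 8 (k = 20 - 12 = 8)
k*U(v) + a = 8*(-1) + 63/8 = -8 + 63/8 = -1/8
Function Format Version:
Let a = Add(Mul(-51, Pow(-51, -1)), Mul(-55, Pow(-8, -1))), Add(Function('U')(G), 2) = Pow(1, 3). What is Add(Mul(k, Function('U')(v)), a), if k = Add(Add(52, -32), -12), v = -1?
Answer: Rational(-1, 8) ≈ -0.12500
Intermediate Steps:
Function('U')(G) = -1 (Function('U')(G) = Add(-2, Pow(1, 3)) = Add(-2, 1) = -1)
a = Rational(63, 8) (a = Add(Mul(-51, Rational(-1, 51)), Mul(-55, Rational(-1, 8))) = Add(1, Rational(55, 8)) = Rational(63, 8) ≈ 7.8750)
k = 8 (k = Add(20, -12) = 8)
Add(Mul(k, Function('U')(v)), a) = Add(Mul(8, -1), Rational(63, 8)) = Add(-8, Rational(63, 8)) = Rational(-1, 8)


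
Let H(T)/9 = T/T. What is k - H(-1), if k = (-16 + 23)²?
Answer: 40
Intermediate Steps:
H(T) = 9 (H(T) = 9*(T/T) = 9*1 = 9)
k = 49 (k = 7² = 49)
k - H(-1) = 49 - 1*9 = 49 - 9 = 40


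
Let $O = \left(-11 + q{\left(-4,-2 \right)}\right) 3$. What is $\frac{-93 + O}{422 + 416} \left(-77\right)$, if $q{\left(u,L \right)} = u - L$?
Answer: $\frac{5082}{419} \approx 12.129$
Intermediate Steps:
$O = -39$ ($O = \left(-11 - 2\right) 3 = \left(-13\right) 3 = -39$)
$\frac{-93 + O}{422 + 416} \left(-77\right) = \frac{-93 - 39}{422 + 416} \left(-77\right) = - \frac{132}{838} \left(-77\right) = \left(-132\right) \frac{1}{838} \left(-77\right) = \left(- \frac{66}{419}\right) \left(-77\right) = \frac{5082}{419}$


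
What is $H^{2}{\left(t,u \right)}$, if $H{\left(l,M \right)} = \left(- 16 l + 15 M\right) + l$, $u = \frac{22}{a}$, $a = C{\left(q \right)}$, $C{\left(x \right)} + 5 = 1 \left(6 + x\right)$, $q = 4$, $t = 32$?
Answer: $171396$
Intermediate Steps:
$C{\left(x \right)} = 1 + x$ ($C{\left(x \right)} = -5 + 1 \left(6 + x\right) = -5 + \left(6 + x\right) = 1 + x$)
$a = 5$ ($a = 1 + 4 = 5$)
$u = \frac{22}{5} \approx 4.4$
$H{\left(l,M \right)} = - 15 l + 15 M$
$H^{2}{\left(t,u \right)} = \left(\left(-15\right) 32 + 15 \cdot \frac{22}{5}\right)^{2} = \left(-480 + 66\right)^{2} = \left(-414\right)^{2} = 171396$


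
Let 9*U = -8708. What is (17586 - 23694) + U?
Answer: -63680/9 ≈ -7075.6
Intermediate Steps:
U = -8708/9 (U = (⅑)*(-8708) = -8708/9 ≈ -967.56)
(17586 - 23694) + U = (17586 - 23694) - 8708/9 = -6108 - 8708/9 = -63680/9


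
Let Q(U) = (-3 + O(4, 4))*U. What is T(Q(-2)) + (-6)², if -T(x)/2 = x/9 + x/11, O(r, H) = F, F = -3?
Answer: 1028/33 ≈ 31.152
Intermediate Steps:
O(r, H) = -3
Q(U) = -6*U (Q(U) = (-3 - 3)*U = -6*U)
T(x) = -40*x/99 (T(x) = -2*(x/9 + x/11) = -40*x/99)
T(Q(-2)) + (-6)² = -(-80)*(-2)/33 + (-6)² = -40/99*12 + 36 = -160/33 + 36 = 1028/33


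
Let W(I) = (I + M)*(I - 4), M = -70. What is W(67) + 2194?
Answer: 2005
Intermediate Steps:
W(I) = (-70 + I)*(-4 + I) (W(I) = (I - 70)*(I - 4) = (-70 + I)*(-4 + I))
W(67) + 2194 = (280 + 67² - 74*67) + 2194 = (280 + 4489 - 4958) + 2194 = -189 + 2194 = 2005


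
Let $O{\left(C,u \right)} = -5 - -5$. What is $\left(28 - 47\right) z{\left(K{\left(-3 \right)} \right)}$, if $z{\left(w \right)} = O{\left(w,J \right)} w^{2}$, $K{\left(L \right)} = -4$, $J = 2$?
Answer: $0$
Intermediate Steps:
$O{\left(C,u \right)} = 0$ ($O{\left(C,u \right)} = -5 + 5 = 0$)
$z{\left(w \right)} = 0$ ($z{\left(w \right)} = 0 w^{2} = 0$)
$\left(28 - 47\right) z{\left(K{\left(-3 \right)} \right)} = \left(28 - 47\right) 0 = \left(-19\right) 0 = 0$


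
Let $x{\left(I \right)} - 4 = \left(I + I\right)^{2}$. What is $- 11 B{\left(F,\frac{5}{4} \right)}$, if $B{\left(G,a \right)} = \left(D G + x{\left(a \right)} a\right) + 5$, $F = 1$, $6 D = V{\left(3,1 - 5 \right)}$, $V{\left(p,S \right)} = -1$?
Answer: $- \frac{9317}{48} \approx -194.1$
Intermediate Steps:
$D = - \frac{1}{6}$ ($D = \frac{1}{6} \left(-1\right) = - \frac{1}{6} \approx -0.16667$)
$x{\left(I \right)} = 4 + 4 I^{2}$ ($x{\left(I \right)} = 4 + \left(I + I\right)^{2} = 4 + \left(2 I\right)^{2} = 4 + 4 I^{2}$)
$B{\left(G,a \right)} = 5 - \frac{G}{6} + a \left(4 + 4 a^{2}\right)$ ($B{\left(G,a \right)} = \left(- \frac{G}{6} + \left(4 + 4 a^{2}\right) a\right) + 5 = \left(- \frac{G}{6} + a \left(4 + 4 a^{2}\right)\right) + 5 = 5 - \frac{G}{6} + a \left(4 + 4 a^{2}\right)$)
$- 11 B{\left(F,\frac{5}{4} \right)} = - 11 \left(5 - \frac{1}{6} + 4 \cdot \frac{5}{4} \left(1 + \left(\frac{5}{4}\right)^{2}\right)\right) = - 11 \left(5 - \frac{1}{6} + 4 \cdot \frac{5}{4} \left(1 + \frac{25}{16}\right)\right) = - 11 \left(5 - \frac{1}{6} + 4 \cdot \frac{5}{4} \cdot \frac{41}{16}\right) = - 11 \left(5 - \frac{1}{6} + \frac{205}{16}\right) = \left(-11\right) \frac{847}{48} = - \frac{9317}{48}$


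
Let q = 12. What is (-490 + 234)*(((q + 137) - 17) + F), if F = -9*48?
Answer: 76800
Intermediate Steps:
F = -432
(-490 + 234)*(((q + 137) - 17) + F) = (-490 + 234)*(((12 + 137) - 17) - 432) = -256*((149 - 17) - 432) = -256*(132 - 432) = -256*(-300) = 76800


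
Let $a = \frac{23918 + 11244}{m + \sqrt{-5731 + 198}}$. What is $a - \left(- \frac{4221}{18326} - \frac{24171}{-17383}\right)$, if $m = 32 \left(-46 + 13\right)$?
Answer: $- \frac{158995942881879}{4636380236026} - \frac{35162 i \sqrt{5533}}{1120669} \approx -34.293 - 2.3339 i$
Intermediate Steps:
$m = -1056$ ($m = 32 \left(-33\right) = -1056$)
$a = \frac{35162}{-1056 + i \sqrt{5533}}$ ($a = \frac{23918 + 11244}{-1056 + \sqrt{-5731 + 198}} = \frac{35162}{-1056 + \sqrt{-5533}} = \frac{35162}{-1056 + i \sqrt{5533}} \approx -33.133 - 2.3339 i$)
$a - \left(- \frac{4221}{18326} - \frac{24171}{-17383}\right) = \left(- \frac{3375552}{101879} - \frac{35162 i \sqrt{5533}}{1120669}\right) - \left(- \frac{4221}{18326} - \frac{24171}{-17383}\right) = \left(- \frac{3375552}{101879} - \frac{35162 i \sqrt{5533}}{1120669}\right) - \left(\left(-4221\right) \frac{1}{18326} - - \frac{24171}{17383}\right) = \left(- \frac{3375552}{101879} - \frac{35162 i \sqrt{5533}}{1120669}\right) - \left(- \frac{603}{2618} + \frac{24171}{17383}\right) = \left(- \frac{3375552}{101879} - \frac{35162 i \sqrt{5533}}{1120669}\right) - \frac{52797729}{45508694} = - \frac{158995942881879}{4636380236026} - \frac{35162 i \sqrt{5533}}{1120669}$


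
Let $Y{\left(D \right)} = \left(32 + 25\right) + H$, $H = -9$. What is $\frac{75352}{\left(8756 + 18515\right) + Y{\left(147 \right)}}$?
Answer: $\frac{75352}{27319} \approx 2.7582$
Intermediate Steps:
$Y{\left(D \right)} = 48$ ($Y{\left(D \right)} = \left(32 + 25\right) - 9 = 57 - 9 = 48$)
$\frac{75352}{\left(8756 + 18515\right) + Y{\left(147 \right)}} = \frac{75352}{\left(8756 + 18515\right) + 48} = \frac{75352}{27271 + 48} = \frac{75352}{27319}$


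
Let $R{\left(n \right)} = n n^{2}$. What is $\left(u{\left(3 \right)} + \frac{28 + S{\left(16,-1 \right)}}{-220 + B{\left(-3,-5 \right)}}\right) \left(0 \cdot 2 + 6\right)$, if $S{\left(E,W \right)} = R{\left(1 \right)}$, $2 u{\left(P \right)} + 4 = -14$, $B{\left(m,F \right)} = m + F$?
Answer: $- \frac{2081}{38} \approx -54.763$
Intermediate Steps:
$B{\left(m,F \right)} = F + m$
$u{\left(P \right)} = -9$ ($u{\left(P \right)} = -2 + \frac{1}{2} \left(-14\right) = -2 - 7 = -9$)
$R{\left(n \right)} = n^{3}$
$S{\left(E,W \right)} = 1$ ($S{\left(E,W \right)} = 1^{3} = 1$)
$\left(u{\left(3 \right)} + \frac{28 + S{\left(16,-1 \right)}}{-220 + B{\left(-3,-5 \right)}}\right) \left(0 \cdot 2 + 6\right) = \left(-9 + \frac{28 + 1}{-220 - 8}\right) \left(0 \cdot 2 + 6\right) = \left(-9 + \frac{29}{-220 - 8}\right) \left(0 + 6\right) = \left(-9 + \frac{29}{-228}\right) 6 = \left(-9 + 29 \left(- \frac{1}{228}\right)\right) 6 = \left(-9 - \frac{29}{228}\right) 6 = \left(- \frac{2081}{228}\right) 6 = - \frac{2081}{38}$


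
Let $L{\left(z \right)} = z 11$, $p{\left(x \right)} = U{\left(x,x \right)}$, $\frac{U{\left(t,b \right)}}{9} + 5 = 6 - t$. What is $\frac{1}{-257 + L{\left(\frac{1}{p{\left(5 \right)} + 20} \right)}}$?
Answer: $- \frac{16}{4123} \approx -0.0038807$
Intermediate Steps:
$U{\left(t,b \right)} = 9 - 9 t$ ($U{\left(t,b \right)} = -45 + 9 \left(6 - t\right) = -45 - \left(-54 + 9 t\right) = 9 - 9 t$)
$p{\left(x \right)} = 9 - 9 x$
$L{\left(z \right)} = 11 z$
$\frac{1}{-257 + L{\left(\frac{1}{p{\left(5 \right)} + 20} \right)}} = \frac{1}{-257 + \frac{11}{\left(9 - 45\right) + 20}} = \frac{1}{-257 + \frac{11}{-36 + 20}} = \frac{1}{-257 + \frac{11}{-16}} = \frac{1}{-257 + 11 \left(- \frac{1}{16}\right)} = \frac{1}{-257 - \frac{11}{16}} = \frac{1}{- \frac{4123}{16}} = - \frac{16}{4123}$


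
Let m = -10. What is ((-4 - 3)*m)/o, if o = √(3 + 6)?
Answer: 70/3 ≈ 23.333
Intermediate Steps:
o = 3 (o = √9 = 3)
((-4 - 3)*m)/o = ((-4 - 3)*(-10))/3 = -7*(-10)*(⅓) = 70*(⅓) = 70/3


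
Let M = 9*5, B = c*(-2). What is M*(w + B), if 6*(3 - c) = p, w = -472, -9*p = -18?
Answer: -21480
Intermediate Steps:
p = 2 (p = -1/9*(-18) = 2)
c = 8/3 (c = 3 - 1/6*2 = 3 - 1/3 = 8/3 ≈ 2.6667)
B = -16/3 (B = (8/3)*(-2) = -16/3 ≈ -5.3333)
M = 45
M*(w + B) = 45*(-472 - 16/3) = 45*(-1432/3) = -21480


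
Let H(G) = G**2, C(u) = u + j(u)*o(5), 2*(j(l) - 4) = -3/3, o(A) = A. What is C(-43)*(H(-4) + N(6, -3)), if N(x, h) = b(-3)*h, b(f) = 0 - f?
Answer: -357/2 ≈ -178.50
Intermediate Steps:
b(f) = -f
j(l) = 7/2 (j(l) = 4 + (-3/3)/2 = 4 + (-3*1/3)/2 = 4 + (1/2)*(-1) = 4 - 1/2 = 7/2)
C(u) = 35/2 + u (C(u) = u + (7/2)*5 = u + 35/2 = 35/2 + u)
N(x, h) = 3*h (N(x, h) = (-1*(-3))*h = 3*h)
C(-43)*(H(-4) + N(6, -3)) = (35/2 - 43)*((-4)**2 + 3*(-3)) = -51*(16 - 9)/2 = -51/2*7 = -357/2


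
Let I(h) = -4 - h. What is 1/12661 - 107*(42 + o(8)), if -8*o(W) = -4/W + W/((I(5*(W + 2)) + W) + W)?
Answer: -17333731661/3848944 ≈ -4503.5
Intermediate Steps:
o(W) = 1/(2*W) - W/(8*(-14 - 3*W)) (o(W) = -(-4/W + W/(((-4 - 5*(W + 2)) + W) + W))/8 = -(-4/W + W/(((-4 - 5*(2 + W)) + W) + W))/8 = -(-4/W + W/(((-4 - (10 + 5*W)) + W) + W))/8 = -(-4/W + W/(((-4 + (-10 - 5*W)) + W) + W))/8 = -(-4/W + W/(((-14 - 5*W) + W) + W))/8 = -(-4/W + W/((-14 - 4*W) + W))/8 = -(-4/W + W/(-14 - 3*W))/8 = 1/(2*W) - W/(8*(-14 - 3*W)))
1/12661 - 107*(42 + o(8)) = 1/12661 - 107*(42 + (1/8)*(56 + 8**2 + 12*8)/(8*(14 + 3*8))) = 1/12661 - 107*(42 + (1/8)*(1/8)*(56 + 64 + 96)/(14 + 24)) = 1/12661 - 107*(42 + (1/8)*(1/8)*216/38) = 1/12661 - 107*(42 + (1/8)*(1/8)*(1/38)*216) = 1/12661 - 107*(42 + 27/304) = 1/12661 - 107*12795/304 = 1/12661 - 1369065/304 = -17333731661/3848944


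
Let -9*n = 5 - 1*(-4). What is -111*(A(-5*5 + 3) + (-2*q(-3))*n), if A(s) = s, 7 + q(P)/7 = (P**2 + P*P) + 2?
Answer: -17760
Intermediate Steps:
n = -1 (n = -(5 - 1*(-4))/9 = -(5 + 4)/9 = -1/9*9 = -1)
q(P) = -35 + 14*P**2 (q(P) = -49 + 7*((P**2 + P*P) + 2) = -49 + 7*((P**2 + P**2) + 2) = -49 + 7*(2*P**2 + 2) = -49 + 7*(2 + 2*P**2) = -49 + (14 + 14*P**2) = -35 + 14*P**2)
-111*(A(-5*5 + 3) + (-2*q(-3))*n) = -111*((-5*5 + 3) - 2*(-35 + 14*(-3)**2)*(-1)) = -111*((-25 + 3) - 2*(-35 + 14*9)*(-1)) = -111*(-22 - 2*(-35 + 126)*(-1)) = -111*(-22 - 2*91*(-1)) = -111*(-22 - 182*(-1)) = -111*(-22 + 182) = -111*160 = -17760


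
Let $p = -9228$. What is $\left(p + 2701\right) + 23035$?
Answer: $16508$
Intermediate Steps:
$\left(p + 2701\right) + 23035 = \left(-9228 + 2701\right) + 23035 = -6527 + 23035 = 16508$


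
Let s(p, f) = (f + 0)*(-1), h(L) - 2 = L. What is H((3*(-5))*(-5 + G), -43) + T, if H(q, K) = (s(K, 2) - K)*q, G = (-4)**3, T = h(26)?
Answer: 42463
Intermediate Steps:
h(L) = 2 + L
s(p, f) = -f (s(p, f) = f*(-1) = -f)
T = 28 (T = 2 + 26 = 28)
G = -64
H(q, K) = q*(-2 - K) (H(q, K) = (-1*2 - K)*q = (-2 - K)*q = q*(-2 - K))
H((3*(-5))*(-5 + G), -43) + T = -(3*(-5))*(-5 - 64)*(2 - 43) + 28 = -1*(-15*(-69))*(-41) + 28 = -1*1035*(-41) + 28 = 42435 + 28 = 42463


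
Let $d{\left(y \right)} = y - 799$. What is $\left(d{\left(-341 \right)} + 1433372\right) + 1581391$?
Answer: $3013623$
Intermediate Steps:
$d{\left(y \right)} = -799 + y$
$\left(d{\left(-341 \right)} + 1433372\right) + 1581391 = \left(\left(-799 - 341\right) + 1433372\right) + 1581391 = \left(-1140 + 1433372\right) + 1581391 = 1432232 + 1581391 = 3013623$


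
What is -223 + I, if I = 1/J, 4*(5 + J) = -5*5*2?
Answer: -7807/35 ≈ -223.06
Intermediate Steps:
J = -35/2 (J = -5 + (-5*5*2)/4 = -5 + (-25*2)/4 = -5 + (¼)*(-50) = -5 - 25/2 = -35/2 ≈ -17.500)
I = -2/35 (I = 1/(-35/2) = -2/35 ≈ -0.057143)
-223 + I = -223 - 2/35 = -7807/35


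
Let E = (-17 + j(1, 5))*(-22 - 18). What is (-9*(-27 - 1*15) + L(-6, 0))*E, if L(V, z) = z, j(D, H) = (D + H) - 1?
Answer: 181440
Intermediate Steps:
j(D, H) = -1 + D + H
E = 480 (E = (-17 + (-1 + 1 + 5))*(-22 - 18) = (-17 + 5)*(-40) = -12*(-40) = 480)
(-9*(-27 - 1*15) + L(-6, 0))*E = (-9*(-27 - 1*15) + 0)*480 = (-9*(-27 - 15) + 0)*480 = (-9*(-42) + 0)*480 = (378 + 0)*480 = 378*480 = 181440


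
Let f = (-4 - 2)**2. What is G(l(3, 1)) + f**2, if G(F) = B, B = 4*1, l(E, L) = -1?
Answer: 1300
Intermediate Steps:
B = 4
f = 36 (f = (-6)**2 = 36)
G(F) = 4
G(l(3, 1)) + f**2 = 4 + 36**2 = 4 + 1296 = 1300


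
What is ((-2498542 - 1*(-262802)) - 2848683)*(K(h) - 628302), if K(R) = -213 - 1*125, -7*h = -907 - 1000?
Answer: 3196271674720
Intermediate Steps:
h = 1907/7 (h = -(-907 - 1000)/7 = -1/7*(-1907) = 1907/7 ≈ 272.43)
K(R) = -338 (K(R) = -213 - 125 = -338)
((-2498542 - 1*(-262802)) - 2848683)*(K(h) - 628302) = ((-2498542 - 1*(-262802)) - 2848683)*(-338 - 628302) = ((-2498542 + 262802) - 2848683)*(-628640) = (-2235740 - 2848683)*(-628640) = -5084423*(-628640) = 3196271674720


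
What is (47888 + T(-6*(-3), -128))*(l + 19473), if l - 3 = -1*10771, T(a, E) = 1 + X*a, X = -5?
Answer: 416090295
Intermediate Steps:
T(a, E) = 1 - 5*a
l = -10768 (l = 3 - 1*10771 = 3 - 10771 = -10768)
(47888 + T(-6*(-3), -128))*(l + 19473) = (47888 + (1 - (-30)*(-3)))*(-10768 + 19473) = (47888 + (1 - 5*18))*8705 = (47888 + (1 - 90))*8705 = (47888 - 89)*8705 = 47799*8705 = 416090295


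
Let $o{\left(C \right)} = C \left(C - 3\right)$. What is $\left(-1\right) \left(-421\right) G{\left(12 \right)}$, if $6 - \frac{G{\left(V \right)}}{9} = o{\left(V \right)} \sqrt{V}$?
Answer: $22734 - 818424 \sqrt{3} \approx -1.3948 \cdot 10^{6}$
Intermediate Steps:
$o{\left(C \right)} = C \left(-3 + C\right)$
$G{\left(V \right)} = 54 - 9 V^{\frac{3}{2}} \left(-3 + V\right)$ ($G{\left(V \right)} = 54 - 9 V \left(-3 + V\right) \sqrt{V} = 54 - 9 V^{\frac{3}{2}} \left(-3 + V\right)$)
$\left(-1\right) \left(-421\right) G{\left(12 \right)} = \left(-1\right) \left(-421\right) \left(54 + 9 \cdot 12^{\frac{3}{2}} \left(3 - 12\right)\right) = 421 \left(54 + 9 \cdot 24 \sqrt{3} \left(3 - 12\right)\right) = 421 \left(54 + 9 \cdot 24 \sqrt{3} \left(-9\right)\right) = 421 \left(54 - 1944 \sqrt{3}\right) = 22734 - 818424 \sqrt{3}$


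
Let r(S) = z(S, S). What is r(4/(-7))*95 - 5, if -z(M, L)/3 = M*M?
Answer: -4805/49 ≈ -98.061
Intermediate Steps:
z(M, L) = -3*M² (z(M, L) = -3*M*M = -3*M²)
r(S) = -3*S²
r(4/(-7))*95 - 5 = -3*(4/(-7))²*95 - 5 = -3*(4*(-⅐))²*95 - 5 = -3*(-4/7)²*95 - 5 = -3*16/49*95 - 5 = -48/49*95 - 5 = -4560/49 - 5 = -4805/49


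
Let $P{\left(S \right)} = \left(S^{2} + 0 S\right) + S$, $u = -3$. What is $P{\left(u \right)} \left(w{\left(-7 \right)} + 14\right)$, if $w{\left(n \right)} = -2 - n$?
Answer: $114$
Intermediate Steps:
$P{\left(S \right)} = S + S^{2}$ ($P{\left(S \right)} = \left(S^{2} + 0\right) + S = S^{2} + S = S + S^{2}$)
$P{\left(u \right)} \left(w{\left(-7 \right)} + 14\right) = - 3 \left(1 - 3\right) \left(\left(-2 - -7\right) + 14\right) = \left(-3\right) \left(-2\right) \left(\left(-2 + 7\right) + 14\right) = 6 \left(5 + 14\right) = 6 \cdot 19 = 114$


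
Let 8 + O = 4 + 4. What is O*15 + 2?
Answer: 2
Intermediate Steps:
O = 0 (O = -8 + (4 + 4) = -8 + 8 = 0)
O*15 + 2 = 0*15 + 2 = 0 + 2 = 2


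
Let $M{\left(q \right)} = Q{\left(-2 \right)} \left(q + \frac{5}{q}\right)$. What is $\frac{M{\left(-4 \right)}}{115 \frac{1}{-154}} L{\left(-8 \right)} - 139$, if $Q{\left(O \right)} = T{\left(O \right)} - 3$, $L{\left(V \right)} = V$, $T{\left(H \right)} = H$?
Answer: $\frac{3271}{23} \approx 142.22$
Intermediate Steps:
$Q{\left(O \right)} = -3 + O$ ($Q{\left(O \right)} = O - 3 = -3 + O$)
$M{\left(q \right)} = - \frac{25}{q} - 5 q$ ($M{\left(q \right)} = \left(-3 - 2\right) \left(q + \frac{5}{q}\right) = - 5 \left(q + \frac{5}{q}\right) = - \frac{25}{q} - 5 q$)
$\frac{M{\left(-4 \right)}}{115 \frac{1}{-154}} L{\left(-8 \right)} - 139 = \frac{- \frac{25}{-4} - -20}{115 \frac{1}{-154}} \left(-8\right) - 139 = \frac{\left(-25\right) \left(- \frac{1}{4}\right) + 20}{115 \left(- \frac{1}{154}\right)} \left(-8\right) - 139 = \frac{\frac{25}{4} + 20}{- \frac{115}{154}} \left(-8\right) - 139 = \frac{105}{4} \left(- \frac{154}{115}\right) \left(-8\right) - 139 = \left(- \frac{1617}{46}\right) \left(-8\right) - 139 = \frac{6468}{23} - 139 = \frac{3271}{23}$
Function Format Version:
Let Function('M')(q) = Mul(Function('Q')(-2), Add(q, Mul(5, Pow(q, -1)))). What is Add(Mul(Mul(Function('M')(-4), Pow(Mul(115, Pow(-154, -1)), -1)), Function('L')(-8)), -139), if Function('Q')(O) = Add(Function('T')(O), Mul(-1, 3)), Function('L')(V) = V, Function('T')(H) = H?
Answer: Rational(3271, 23) ≈ 142.22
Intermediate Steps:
Function('Q')(O) = Add(-3, O) (Function('Q')(O) = Add(O, Mul(-1, 3)) = Add(O, -3) = Add(-3, O))
Function('M')(q) = Add(Mul(-25, Pow(q, -1)), Mul(-5, q)) (Function('M')(q) = Mul(Add(-3, -2), Add(q, Mul(5, Pow(q, -1)))) = Mul(-5, Add(q, Mul(5, Pow(q, -1)))) = Add(Mul(-25, Pow(q, -1)), Mul(-5, q)))
Add(Mul(Mul(Function('M')(-4), Pow(Mul(115, Pow(-154, -1)), -1)), Function('L')(-8)), -139) = Add(Mul(Mul(Add(Mul(-25, Pow(-4, -1)), Mul(-5, -4)), Pow(Mul(115, Pow(-154, -1)), -1)), -8), -139) = Add(Mul(Mul(Add(Mul(-25, Rational(-1, 4)), 20), Pow(Mul(115, Rational(-1, 154)), -1)), -8), -139) = Add(Mul(Mul(Add(Rational(25, 4), 20), Pow(Rational(-115, 154), -1)), -8), -139) = Add(Mul(Mul(Rational(105, 4), Rational(-154, 115)), -8), -139) = Add(Mul(Rational(-1617, 46), -8), -139) = Add(Rational(6468, 23), -139) = Rational(3271, 23)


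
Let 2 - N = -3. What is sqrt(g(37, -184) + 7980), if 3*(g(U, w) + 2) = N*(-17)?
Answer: sqrt(71547)/3 ≈ 89.161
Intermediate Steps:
N = 5 (N = 2 - 1*(-3) = 2 + 3 = 5)
g(U, w) = -91/3 (g(U, w) = -2 + (5*(-17))/3 = -2 + (1/3)*(-85) = -2 - 85/3 = -91/3)
sqrt(g(37, -184) + 7980) = sqrt(-91/3 + 7980) = sqrt(23849/3) = sqrt(71547)/3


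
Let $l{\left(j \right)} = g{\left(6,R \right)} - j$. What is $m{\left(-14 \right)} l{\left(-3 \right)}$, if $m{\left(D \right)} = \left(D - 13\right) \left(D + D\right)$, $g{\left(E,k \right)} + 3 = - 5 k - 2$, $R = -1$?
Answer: $2268$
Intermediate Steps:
$g{\left(E,k \right)} = -5 - 5 k$ ($g{\left(E,k \right)} = -3 - \left(2 + 5 k\right) = -5 - 5 k$)
$l{\left(j \right)} = - j$ ($l{\left(j \right)} = \left(-5 - -5\right) - j = \left(-5 + 5\right) - j = 0 - j = - j$)
$m{\left(D \right)} = 2 D \left(-13 + D\right)$ ($m{\left(D \right)} = \left(-13 + D\right) 2 D = 2 D \left(-13 + D\right)$)
$m{\left(-14 \right)} l{\left(-3 \right)} = 2 \left(-14\right) \left(-13 - 14\right) \left(\left(-1\right) \left(-3\right)\right) = 2 \left(-14\right) \left(-27\right) 3 = 756 \cdot 3 = 2268$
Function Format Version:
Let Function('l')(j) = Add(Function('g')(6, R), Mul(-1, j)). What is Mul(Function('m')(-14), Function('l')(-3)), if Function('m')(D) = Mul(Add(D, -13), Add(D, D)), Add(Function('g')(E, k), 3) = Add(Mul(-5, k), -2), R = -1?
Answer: 2268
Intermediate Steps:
Function('g')(E, k) = Add(-5, Mul(-5, k)) (Function('g')(E, k) = Add(-3, Add(Mul(-5, k), -2)) = Add(-3, Add(-2, Mul(-5, k))) = Add(-5, Mul(-5, k)))
Function('l')(j) = Mul(-1, j) (Function('l')(j) = Add(Add(-5, Mul(-5, -1)), Mul(-1, j)) = Add(Add(-5, 5), Mul(-1, j)) = Add(0, Mul(-1, j)) = Mul(-1, j))
Function('m')(D) = Mul(2, D, Add(-13, D)) (Function('m')(D) = Mul(Add(-13, D), Mul(2, D)) = Mul(2, D, Add(-13, D)))
Mul(Function('m')(-14), Function('l')(-3)) = Mul(Mul(2, -14, Add(-13, -14)), Mul(-1, -3)) = Mul(Mul(2, -14, -27), 3) = Mul(756, 3) = 2268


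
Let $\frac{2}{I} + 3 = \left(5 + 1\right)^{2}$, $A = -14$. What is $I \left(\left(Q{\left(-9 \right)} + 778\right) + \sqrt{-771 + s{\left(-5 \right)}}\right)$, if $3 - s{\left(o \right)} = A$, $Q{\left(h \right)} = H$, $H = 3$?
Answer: $\frac{142}{3} + \frac{2 i \sqrt{754}}{33} \approx 47.333 + 1.6642 i$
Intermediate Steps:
$Q{\left(h \right)} = 3$
$s{\left(o \right)} = 17$ ($s{\left(o \right)} = 3 - -14 = 3 + 14 = 17$)
$I = \frac{2}{33}$ ($I = \frac{2}{-3 + \left(5 + 1\right)^{2}} = \frac{2}{-3 + 6^{2}} = \frac{2}{-3 + 36} = \frac{2}{33} \approx 0.060606$)
$I \left(\left(Q{\left(-9 \right)} + 778\right) + \sqrt{-771 + s{\left(-5 \right)}}\right) = \frac{2 \left(\left(3 + 778\right) + \sqrt{-771 + 17}\right)}{33} = \frac{2 \left(781 + \sqrt{-754}\right)}{33} = \frac{2 \left(781 + i \sqrt{754}\right)}{33} = \frac{142}{3} + \frac{2 i \sqrt{754}}{33}$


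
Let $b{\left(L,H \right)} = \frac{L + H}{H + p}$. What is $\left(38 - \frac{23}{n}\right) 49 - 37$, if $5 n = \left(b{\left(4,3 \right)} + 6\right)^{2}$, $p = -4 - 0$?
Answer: $-3810$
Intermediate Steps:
$p = -4$ ($p = -4 + 0 = -4$)
$b{\left(L,H \right)} = \frac{H + L}{-4 + H}$ ($b{\left(L,H \right)} = \frac{L + H}{H - 4} = \frac{H + L}{-4 + H}$)
$n = \frac{1}{5}$ ($n = \frac{\left(\frac{3 + 4}{-4 + 3} + 6\right)^{2}}{5} = \frac{\left(\frac{1}{-1} \cdot 7 + 6\right)^{2}}{5} = \frac{\left(\left(-1\right) 7 + 6\right)^{2}}{5} = \frac{\left(-7 + 6\right)^{2}}{5} = \frac{\left(-1\right)^{2}}{5} = \frac{1}{5} \cdot 1 = \frac{1}{5} \approx 0.2$)
$\left(38 - \frac{23}{n}\right) 49 - 37 = \left(38 - 23 \frac{1}{\frac{1}{5}}\right) 49 - 37 = \left(38 - 115\right) 49 - 37 = \left(-77\right) 49 - 37 = -3773 - 37 = -3810$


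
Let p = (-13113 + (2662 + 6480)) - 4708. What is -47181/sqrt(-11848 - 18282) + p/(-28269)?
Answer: 2893/9423 + 47181*I*sqrt(30130)/30130 ≈ 0.30701 + 271.81*I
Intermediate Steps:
p = -8679 (p = (-13113 + 9142) - 4708 = -3971 - 4708 = -8679)
-47181/sqrt(-11848 - 18282) + p/(-28269) = -47181/sqrt(-11848 - 18282) - 8679/(-28269) = -47181*(-I*sqrt(30130)/30130) - 8679*(-1/28269) = -47181*(-I*sqrt(30130)/30130) + 2893/9423 = -(-47181)*I*sqrt(30130)/30130 + 2893/9423 = 47181*I*sqrt(30130)/30130 + 2893/9423 = 2893/9423 + 47181*I*sqrt(30130)/30130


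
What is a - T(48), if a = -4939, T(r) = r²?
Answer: -7243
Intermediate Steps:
a - T(48) = -4939 - 1*48² = -4939 - 1*2304 = -4939 - 2304 = -7243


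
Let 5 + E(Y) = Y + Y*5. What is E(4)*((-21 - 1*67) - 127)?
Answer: -4085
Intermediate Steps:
E(Y) = -5 + 6*Y (E(Y) = -5 + (Y + Y*5) = -5 + (Y + 5*Y) = -5 + 6*Y)
E(4)*((-21 - 1*67) - 127) = (-5 + 6*4)*((-21 - 1*67) - 127) = (-5 + 24)*((-21 - 67) - 127) = 19*(-88 - 127) = 19*(-215) = -4085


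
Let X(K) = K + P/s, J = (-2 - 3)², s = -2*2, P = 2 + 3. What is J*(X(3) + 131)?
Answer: 13275/4 ≈ 3318.8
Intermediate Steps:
P = 5
s = -4
J = 25 (J = (-5)² = 25)
X(K) = -5/4 + K (X(K) = K + 5/(-4) = K + 5*(-¼) = K - 5/4 = -5/4 + K)
J*(X(3) + 131) = 25*((-5/4 + 3) + 131) = 25*(7/4 + 131) = 25*(531/4) = 13275/4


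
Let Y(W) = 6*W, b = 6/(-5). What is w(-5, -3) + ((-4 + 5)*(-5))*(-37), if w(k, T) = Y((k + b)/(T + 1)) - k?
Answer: 1043/5 ≈ 208.60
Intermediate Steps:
b = -6/5 (b = 6*(-⅕) = -6/5 ≈ -1.2000)
w(k, T) = -k + 6*(-6/5 + k)/(1 + T) (w(k, T) = 6*((k - 6/5)/(T + 1)) - k = 6*((-6/5 + k)/(1 + T)) - k = 6*(-6/5 + k)/(1 + T) - k = -k + 6*(-6/5 + k)/(1 + T))
w(-5, -3) + ((-4 + 5)*(-5))*(-37) = (-36/5 + 5*(-5) - 1*(-3)*(-5))/(1 - 3) + ((-4 + 5)*(-5))*(-37) = (-36/5 - 25 - 15)/(-2) + (1*(-5))*(-37) = -½*(-236/5) - 5*(-37) = 118/5 + 185 = 1043/5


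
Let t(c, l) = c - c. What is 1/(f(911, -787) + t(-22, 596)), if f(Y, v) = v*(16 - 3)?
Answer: -1/10231 ≈ -9.7742e-5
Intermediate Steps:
t(c, l) = 0
f(Y, v) = 13*v (f(Y, v) = v*13 = 13*v)
1/(f(911, -787) + t(-22, 596)) = 1/(13*(-787) + 0) = 1/(-10231 + 0) = 1/(-10231) = -1/10231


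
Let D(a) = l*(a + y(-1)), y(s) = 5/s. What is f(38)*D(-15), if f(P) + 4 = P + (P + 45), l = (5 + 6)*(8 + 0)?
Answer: -205920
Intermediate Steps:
l = 88 (l = 11*8 = 88)
f(P) = 41 + 2*P (f(P) = -4 + (P + (P + 45)) = -4 + (P + (45 + P)) = -4 + (45 + 2*P) = 41 + 2*P)
D(a) = -440 + 88*a (D(a) = 88*(a + 5/(-1)) = 88*(a + 5*(-1)) = 88*(a - 5) = 88*(-5 + a) = -440 + 88*a)
f(38)*D(-15) = (41 + 2*38)*(-440 + 88*(-15)) = (41 + 76)*(-440 - 1320) = 117*(-1760) = -205920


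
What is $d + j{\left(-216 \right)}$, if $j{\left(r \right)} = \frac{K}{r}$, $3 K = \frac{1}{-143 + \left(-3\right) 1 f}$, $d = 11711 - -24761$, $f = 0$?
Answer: $\frac{3379641409}{92664} \approx 36472.0$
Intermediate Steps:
$d = 36472$ ($d = 11711 + 24761 = 36472$)
$K = - \frac{1}{429}$ ($K = \frac{1}{3 \left(-143 + \left(-3\right) 1 \cdot 0\right)} = \frac{1}{3 \left(-143 - 0\right)} = \frac{1}{3 \left(-143 + 0\right)} = \frac{1}{3 \left(-143\right)} = \frac{1}{3} \left(- \frac{1}{143}\right) = - \frac{1}{429} \approx -0.002331$)
$j{\left(r \right)} = - \frac{1}{429 r}$
$d + j{\left(-216 \right)} = 36472 - \frac{1}{429 \left(-216\right)} = 36472 - - \frac{1}{92664} = 36472 + \frac{1}{92664} = \frac{3379641409}{92664}$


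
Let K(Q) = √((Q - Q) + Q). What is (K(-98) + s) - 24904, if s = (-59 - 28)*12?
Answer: -25948 + 7*I*√2 ≈ -25948.0 + 9.8995*I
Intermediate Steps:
K(Q) = √Q (K(Q) = √(0 + Q) = √Q)
s = -1044 (s = -87*12 = -1044)
(K(-98) + s) - 24904 = (√(-98) - 1044) - 24904 = (7*I*√2 - 1044) - 24904 = (-1044 + 7*I*√2) - 24904 = -25948 + 7*I*√2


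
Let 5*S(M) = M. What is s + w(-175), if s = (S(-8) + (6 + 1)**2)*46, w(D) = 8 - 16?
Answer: 10862/5 ≈ 2172.4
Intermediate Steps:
w(D) = -8
S(M) = M/5
s = 10902/5 (s = ((1/5)*(-8) + (6 + 1)**2)*46 = (-8/5 + 7**2)*46 = (-8/5 + 49)*46 = (237/5)*46 = 10902/5 ≈ 2180.4)
s + w(-175) = 10902/5 - 8 = 10862/5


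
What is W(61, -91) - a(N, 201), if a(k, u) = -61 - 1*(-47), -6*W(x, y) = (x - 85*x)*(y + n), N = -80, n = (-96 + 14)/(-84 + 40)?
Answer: -837193/11 ≈ -76109.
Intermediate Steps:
n = 41/22 (n = -82/(-44) = -82*(-1/44) = 41/22 ≈ 1.8636)
W(x, y) = 14*x*(41/22 + y) (W(x, y) = -(x - 85*x)*(y + 41/22)/6 = -(-84*x)*(41/22 + y)/6 = -(-14)*x*(41/22 + y) = 14*x*(41/22 + y))
a(k, u) = -14 (a(k, u) = -61 + 47 = -14)
W(61, -91) - a(N, 201) = (7/11)*61*(41 + 22*(-91)) - 1*(-14) = (7/11)*61*(41 - 2002) + 14 = (7/11)*61*(-1961) + 14 = -837347/11 + 14 = -837193/11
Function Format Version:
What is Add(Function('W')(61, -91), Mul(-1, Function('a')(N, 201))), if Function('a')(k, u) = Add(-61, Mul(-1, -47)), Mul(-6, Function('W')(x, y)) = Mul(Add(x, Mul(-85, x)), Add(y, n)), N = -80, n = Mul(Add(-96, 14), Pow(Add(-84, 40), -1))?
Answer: Rational(-837193, 11) ≈ -76109.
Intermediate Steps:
n = Rational(41, 22) (n = Mul(-82, Pow(-44, -1)) = Mul(-82, Rational(-1, 44)) = Rational(41, 22) ≈ 1.8636)
Function('W')(x, y) = Mul(14, x, Add(Rational(41, 22), y)) (Function('W')(x, y) = Mul(Rational(-1, 6), Mul(Add(x, Mul(-85, x)), Add(y, Rational(41, 22)))) = Mul(Rational(-1, 6), Mul(Mul(-84, x), Add(Rational(41, 22), y))) = Mul(Rational(-1, 6), Mul(-84, x, Add(Rational(41, 22), y))) = Mul(14, x, Add(Rational(41, 22), y)))
Function('a')(k, u) = -14 (Function('a')(k, u) = Add(-61, 47) = -14)
Add(Function('W')(61, -91), Mul(-1, Function('a')(N, 201))) = Add(Mul(Rational(7, 11), 61, Add(41, Mul(22, -91))), Mul(-1, -14)) = Add(Mul(Rational(7, 11), 61, Add(41, -2002)), 14) = Add(Mul(Rational(7, 11), 61, -1961), 14) = Add(Rational(-837347, 11), 14) = Rational(-837193, 11)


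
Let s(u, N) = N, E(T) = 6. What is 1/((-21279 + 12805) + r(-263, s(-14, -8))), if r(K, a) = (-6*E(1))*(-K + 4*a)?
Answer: -1/16790 ≈ -5.9559e-5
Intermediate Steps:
r(K, a) = -144*a + 36*K (r(K, a) = (-6*6)*(-K + 4*a) = -36*(-K + 4*a) = -144*a + 36*K)
1/((-21279 + 12805) + r(-263, s(-14, -8))) = 1/((-21279 + 12805) + (-144*(-8) + 36*(-263))) = 1/(-8474 + (1152 - 9468)) = 1/(-8474 - 8316) = 1/(-16790) = -1/16790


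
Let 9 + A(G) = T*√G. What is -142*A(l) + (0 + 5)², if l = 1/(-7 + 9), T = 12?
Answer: 1303 - 852*√2 ≈ 98.090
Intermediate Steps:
l = ½ (l = 1/2 = ½ ≈ 0.50000)
A(G) = -9 + 12*√G
-142*A(l) + (0 + 5)² = -142*(-9 + 12*√(½)) + (0 + 5)² = -142*(-9 + 12*(√2/2)) + 5² = -142*(-9 + 6*√2) + 25 = (1278 - 852*√2) + 25 = 1303 - 852*√2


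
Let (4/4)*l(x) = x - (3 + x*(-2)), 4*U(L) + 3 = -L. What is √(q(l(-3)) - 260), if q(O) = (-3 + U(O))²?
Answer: I*√4151/4 ≈ 16.107*I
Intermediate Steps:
U(L) = -¾ - L/4 (U(L) = -¾ + (-L)/4 = -¾ - L/4)
l(x) = -3 + 3*x (l(x) = x - (3 + x*(-2)) = x - (3 - 2*x) = x + (-3 + 2*x) = -3 + 3*x)
q(O) = (-15/4 - O/4)² (q(O) = (-3 + (-¾ - O/4))² = (-15/4 - O/4)²)
√(q(l(-3)) - 260) = √((15 + (-3 + 3*(-3)))²/16 - 260) = √((15 + (-3 - 9))²/16 - 260) = √((15 - 12)²/16 - 260) = √((1/16)*3² - 260) = √((1/16)*9 - 260) = √(9/16 - 260) = √(-4151/16) = I*√4151/4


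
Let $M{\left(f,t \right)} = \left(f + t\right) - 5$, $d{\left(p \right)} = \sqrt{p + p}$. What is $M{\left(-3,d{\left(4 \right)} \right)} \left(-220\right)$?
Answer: $1760 - 440 \sqrt{2} \approx 1137.7$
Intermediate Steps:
$d{\left(p \right)} = \sqrt{2} \sqrt{p}$ ($d{\left(p \right)} = \sqrt{2 p} = \sqrt{2} \sqrt{p}$)
$M{\left(f,t \right)} = -5 + f + t$
$M{\left(-3,d{\left(4 \right)} \right)} \left(-220\right) = \left(-5 - 3 + \sqrt{2} \sqrt{4}\right) \left(-220\right) = \left(-5 - 3 + \sqrt{2} \cdot 2\right) \left(-220\right) = \left(-5 - 3 + 2 \sqrt{2}\right) \left(-220\right) = \left(-8 + 2 \sqrt{2}\right) \left(-220\right) = 1760 - 440 \sqrt{2}$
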